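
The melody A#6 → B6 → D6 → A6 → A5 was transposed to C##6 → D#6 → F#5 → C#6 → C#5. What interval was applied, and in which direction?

From A#6 to C##6 is 6 letter names — a sixth of some quality.
C##6 to A#6 is 8 semitones, which makes it a minor sixth; the second version is lower, so the direction is down.
Checking another pair — A5 → C#5 — gives the same interval.

down a minor sixth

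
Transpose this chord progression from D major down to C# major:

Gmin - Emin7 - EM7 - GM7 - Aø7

F#min D#min7 D#M7 F#M7 G#ø7

D major down to C# major is a minor second; each chord root moves by that interval while the quality stays the same.
Gmin: root G down a minor second → F#, giving F#min.
Emin7: root E down a minor second → D#, giving D#min7.
EM7: root E down a minor second → D#, giving D#M7.
GM7: root G down a minor second → F#, giving F#M7.
Aø7: root A down a minor second → G#, giving G#ø7.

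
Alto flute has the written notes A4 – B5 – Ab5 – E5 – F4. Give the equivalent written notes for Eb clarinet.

C#4 D#5 C5 G#4 A3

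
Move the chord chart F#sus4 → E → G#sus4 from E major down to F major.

E major down to F major is a major seventh; each chord root moves by that interval while the quality stays the same.
F#sus4: root F# down a major seventh → G, giving Gsus4.
E: root E down a major seventh → F, giving F.
G#sus4: root G# down a major seventh → A, giving Asus4.

Gsus4 F Asus4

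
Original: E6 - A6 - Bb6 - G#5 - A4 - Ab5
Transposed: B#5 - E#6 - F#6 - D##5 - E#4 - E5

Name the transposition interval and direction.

down a diminished fourth

Take the first pair: E6 → B#5. E to B spans 4 letter names, so the interval is some kind of fourth.
B#5 to E6 is 4 semitones, which makes it a diminished fourth; the second version is lower, so the direction is down.
Checking another pair — Ab5 → E5 — gives the same interval.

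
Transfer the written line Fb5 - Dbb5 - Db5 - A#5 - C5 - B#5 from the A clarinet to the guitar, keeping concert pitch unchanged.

Db6 Bbb5 Bb5 F##6 A5 G##6

First find concert pitch: the A clarinet sounds a minor third below written, so Fb5 Dbb5 Db5 A#5 C5 B#5 sounds Db5 Bbb4 Bb4 F##5 A4 G##5.
Then write for guitar: it sounds a perfect octave below written, so the part must be a perfect octave above concert.
Db5 → Db6
Bbb4 → Bbb5
Bb4 → Bb5
F##5 → F##6
A4 → A5
G##5 → G##6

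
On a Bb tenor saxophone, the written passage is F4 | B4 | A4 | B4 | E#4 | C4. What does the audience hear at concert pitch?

Eb3 A3 G3 A3 D#3 Bb2

The Bb tenor saxophone sounds a major ninth below written, so transpose each written note down a major ninth.
F4 becomes Eb3
B4 becomes A3
A4 becomes G3
B4 becomes A3
E#4 becomes D#3
C4 becomes Bb2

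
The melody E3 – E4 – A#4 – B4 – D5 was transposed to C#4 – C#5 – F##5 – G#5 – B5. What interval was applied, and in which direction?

up a major sixth

From E3 to C#4 is 6 letter names — a sixth of some quality.
E3 to C#4 is 9 semitones, which makes it a major sixth; the second version is higher, so the direction is up.
Checking another pair — D5 → B5 — gives the same interval.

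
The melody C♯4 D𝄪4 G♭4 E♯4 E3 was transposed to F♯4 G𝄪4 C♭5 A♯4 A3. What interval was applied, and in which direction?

up a perfect fourth

Take the first pair: C#4 → F#4. C to F spans 4 letter names, so the interval is some kind of fourth.
C#4 to F#4 is 5 semitones, which makes it a perfect fourth; the second version is higher, so the direction is up.
Checking another pair — E3 → A3 — gives the same interval.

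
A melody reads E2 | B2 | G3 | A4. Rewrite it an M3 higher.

E2 -> G#2
B2 -> D#3
G3 -> B3
A4 -> C#5

G#2 D#3 B3 C#5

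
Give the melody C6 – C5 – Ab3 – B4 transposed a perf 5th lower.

F5 F4 Db3 E4

A perfect fifth down from C6 gives F5.
C5 down a perfect fifth is F4.
Ab3 down a perfect fifth is Db3.
B4: a fifth down reaches E, and 7 semitones makes it E4.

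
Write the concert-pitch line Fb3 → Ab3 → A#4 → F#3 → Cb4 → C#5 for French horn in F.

Cb4 Eb4 E#5 C#4 Gb4 G#5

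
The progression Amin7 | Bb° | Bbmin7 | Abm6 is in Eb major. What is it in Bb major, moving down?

Emin7 F° Fmin7 Ebm6

Eb major down to Bb major is a perfect fourth; each chord root moves by that interval while the quality stays the same.
Amin7: root A down a perfect fourth → E, giving Emin7.
Bb°: root Bb down a perfect fourth → F, giving F°.
Bbmin7: root Bb down a perfect fourth → F, giving Fmin7.
Abm6: root Ab down a perfect fourth → Eb, giving Ebm6.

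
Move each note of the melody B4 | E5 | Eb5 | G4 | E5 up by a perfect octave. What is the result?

B5 E6 Eb6 G5 E6

B4 up a perfect octave is B5.
E5 up a perfect octave is E6.
A perfect octave up from Eb5 gives Eb6.
G4: an octave up reaches G, and 12 semitones makes it G5.
E5: an octave up reaches E, and 12 semitones makes it E6.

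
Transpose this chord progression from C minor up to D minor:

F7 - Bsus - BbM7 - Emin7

C minor up to D minor is a major second; each chord root moves by that interval while the quality stays the same.
F7: root F up a major second → G, giving G7.
Bsus: root B up a major second → C#, giving C#sus.
BbM7: root Bb up a major second → C, giving CM7.
Emin7: root E up a major second → F#, giving F#min7.

G7 C#sus CM7 F#min7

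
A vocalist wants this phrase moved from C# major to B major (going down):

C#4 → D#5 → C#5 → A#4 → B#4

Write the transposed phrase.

C# major to B major down is a major second, so every note moves down by that interval.
C#4 to B3
D#5 to C#5
C#5 to B4
A#4 to G#4
B#4 to A#4

B3 C#5 B4 G#4 A#4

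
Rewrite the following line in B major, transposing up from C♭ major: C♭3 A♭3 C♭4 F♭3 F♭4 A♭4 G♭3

B3 G#4 B4 E4 E5 G#5 F#4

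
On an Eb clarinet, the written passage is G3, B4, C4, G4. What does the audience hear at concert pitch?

Bb3 D5 Eb4 Bb4

Written C4 on the Eb clarinet sounds as Eb4, a minor third higher; apply that shift to every note.
G3 → Bb3
B4 → D5
C4 → Eb4
G4 → Bb4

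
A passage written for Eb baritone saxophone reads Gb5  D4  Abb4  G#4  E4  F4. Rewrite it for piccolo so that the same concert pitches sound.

First find concert pitch: the Eb baritone saxophone sounds a major thirteenth below written, so Gb5 D4 Abb4 G#4 E4 F4 sounds Bbb3 F2 Cbb3 B2 G2 Ab2.
Then write for piccolo: it sounds a perfect octave above written, so the part must be a perfect octave below concert.
Bbb3 → Bbb2
F2 → F1
Cbb3 → Cbb2
B2 → B1
G2 → G1
Ab2 → Ab1

Bbb2 F1 Cbb2 B1 G1 Ab1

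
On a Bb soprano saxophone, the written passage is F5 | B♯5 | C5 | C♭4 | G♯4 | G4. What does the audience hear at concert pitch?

Eb5 A#5 Bb4 Bbb3 F#4 F4

The Bb soprano saxophone sounds a major second below written, so transpose each written note down a major second.
F5 gives Eb5
B#5 gives A#5
C5 gives Bb4
Cb4 gives Bbb3
G#4 gives F#4
G4 gives F4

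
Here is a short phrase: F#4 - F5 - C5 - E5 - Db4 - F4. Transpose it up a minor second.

G4 Gb5 Db5 F5 Ebb4 Gb4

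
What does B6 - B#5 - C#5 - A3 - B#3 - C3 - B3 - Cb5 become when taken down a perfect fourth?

F#6 F##5 G#4 E3 F##3 G2 F#3 Gb4

B6 down a perfect fourth is F#6.
A perfect fourth down from B#5 gives F##5.
C#5: a fourth down reaches G, and 5 semitones makes it G#4.
A3: a fourth down reaches E, and 5 semitones makes it E3.
B#3: a fourth down reaches F, and 5 semitones makes it F##3.
C3: a fourth down reaches G, and 5 semitones makes it G2.
B3 down a perfect fourth is F#3.
Cb5: a fourth down reaches G, and 5 semitones makes it Gb4.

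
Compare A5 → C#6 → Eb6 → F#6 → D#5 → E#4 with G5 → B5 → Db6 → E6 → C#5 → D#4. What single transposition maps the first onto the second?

From A5 to G5 is 2 letter names — a second of some quality.
G5 to A5 is 2 semitones, which makes it a major second; the second version is lower, so the direction is down.
Checking another pair — E#4 → D#4 — gives the same interval.

down a major second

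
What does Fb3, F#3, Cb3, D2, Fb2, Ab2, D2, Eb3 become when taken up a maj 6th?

Db4 D#4 Ab3 B2 Db3 F3 B2 C4

A major sixth up from Fb3 gives Db4.
A major sixth up from F#3 gives D#4.
Cb3: a sixth up reaches A, and 9 semitones makes it Ab3.
D2: a sixth up reaches B, and 9 semitones makes it B2.
Fb2 up a major sixth is Db3.
Ab2: a sixth up reaches F, and 9 semitones makes it F3.
D2: a sixth up reaches B, and 9 semitones makes it B2.
Eb3 up a major sixth is C4.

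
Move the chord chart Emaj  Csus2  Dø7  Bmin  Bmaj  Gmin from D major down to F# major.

G#maj Esus2 F#ø7 D#min D#maj Bmin

D major down to F# major is a minor sixth; each chord root moves by that interval while the quality stays the same.
Emaj: root E down a minor sixth → G#, giving G#maj.
Csus2: root C down a minor sixth → E, giving Esus2.
Dø7: root D down a minor sixth → F#, giving F#ø7.
Bmin: root B down a minor sixth → D#, giving D#min.
Bmaj: root B down a minor sixth → D#, giving D#maj.
Gmin: root G down a minor sixth → B, giving Bmin.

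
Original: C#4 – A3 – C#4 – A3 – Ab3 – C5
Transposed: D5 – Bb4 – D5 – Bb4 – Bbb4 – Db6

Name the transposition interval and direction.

up a minor ninth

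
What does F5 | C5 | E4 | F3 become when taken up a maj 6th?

D6 A5 C#5 D4

A major sixth up from F5 gives D6.
C5: a sixth up reaches A, and 9 semitones makes it A5.
E4 up a major sixth is C#5.
F3 up a major sixth is D4.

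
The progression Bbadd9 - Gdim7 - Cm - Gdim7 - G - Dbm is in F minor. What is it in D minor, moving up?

Gadd9 Edim7 Am Edim7 E Bbm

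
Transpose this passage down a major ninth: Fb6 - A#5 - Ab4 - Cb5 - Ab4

Fb6 to Ebb5
A#5 to G#4
Ab4 to Gb3
Cb5 to Bbb3
Ab4 to Gb3

Ebb5 G#4 Gb3 Bbb3 Gb3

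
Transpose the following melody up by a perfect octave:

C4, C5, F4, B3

C5 C6 F5 B4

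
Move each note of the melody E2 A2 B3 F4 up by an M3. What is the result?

E2 gives G#2
A2 gives C#3
B3 gives D#4
F4 gives A4

G#2 C#3 D#4 A4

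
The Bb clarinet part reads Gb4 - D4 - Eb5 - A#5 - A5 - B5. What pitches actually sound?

Fb4 C4 Db5 G#5 G5 A5

Written C4 on the Bb clarinet sounds as Bb3, a major second lower; apply that shift to every note.
Gb4 gives Fb4
D4 gives C4
Eb5 gives Db5
A#5 gives G#5
A5 gives G5
B5 gives A5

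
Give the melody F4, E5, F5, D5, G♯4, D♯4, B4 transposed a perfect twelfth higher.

F4 gives C6
E5 gives B6
F5 gives C7
D5 gives A6
G#4 gives D#6
D#4 gives A#5
B4 gives F#6

C6 B6 C7 A6 D#6 A#5 F#6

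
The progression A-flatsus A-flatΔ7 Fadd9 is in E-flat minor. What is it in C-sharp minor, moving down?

F#sus F#Δ7 D#add9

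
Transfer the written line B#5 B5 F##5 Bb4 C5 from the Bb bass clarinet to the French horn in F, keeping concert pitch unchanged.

E#5 E5 B#4 Eb4 F4

First find concert pitch: the Bb bass clarinet sounds a major ninth below written, so B#5 B5 F##5 Bb4 C5 sounds A#4 A4 E#4 Ab3 Bb3.
Then write for French horn in F: it sounds a perfect fifth below written, so the part must be a perfect fifth above concert.
A#4 → E#5
A4 → E5
E#4 → B#4
Ab3 → Eb4
Bb3 → F4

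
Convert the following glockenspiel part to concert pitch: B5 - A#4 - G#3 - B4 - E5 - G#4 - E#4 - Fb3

B7 A#6 G#5 B6 E7 G#6 E#6 Fb5

Written C4 on the glockenspiel sounds as C6, a perfect fifteenth higher; apply that shift to every note.
B5 → B7
A#4 → A#6
G#3 → G#5
B4 → B6
E5 → E7
G#4 → G#6
E#4 → E#6
Fb3 → Fb5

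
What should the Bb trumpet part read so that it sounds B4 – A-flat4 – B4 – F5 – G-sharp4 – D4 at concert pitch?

The Bb trumpet sounds a major second below written, so the written part must be a major second above concert — transpose each note up.
B4 -> C#5
Ab4 -> Bb4
B4 -> C#5
F5 -> G5
G#4 -> A#4
D4 -> E4

C#5 Bb4 C#5 G5 A#4 E4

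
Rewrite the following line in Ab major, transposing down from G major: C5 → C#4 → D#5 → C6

Db4 D3 E4 Db5

G major to Ab major down is a major seventh, so every note moves down by that interval.
C5 becomes Db4
C#4 becomes D3
D#5 becomes E4
C6 becomes Db5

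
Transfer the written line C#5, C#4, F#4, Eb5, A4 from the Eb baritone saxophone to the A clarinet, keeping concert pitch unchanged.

First find concert pitch: the Eb baritone saxophone sounds a major thirteenth below written, so C#5 C#4 F#4 Eb5 A4 sounds E3 E2 A2 Gb3 C3.
Then write for A clarinet: it sounds a minor third below written, so the part must be a minor third above concert.
E3 → G3
E2 → G2
A2 → C3
Gb3 → Bbb3
C3 → Eb3

G3 G2 C3 Bbb3 Eb3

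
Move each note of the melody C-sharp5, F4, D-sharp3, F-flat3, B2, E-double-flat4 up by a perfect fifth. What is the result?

G#5 C5 A#3 Cb4 F#3 Bbb4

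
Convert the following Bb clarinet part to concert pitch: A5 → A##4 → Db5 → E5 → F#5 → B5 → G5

The Bb clarinet sounds a major second below written, so transpose each written note down a major second.
A5 -> G5
A##4 -> G##4
Db5 -> Cb5
E5 -> D5
F#5 -> E5
B5 -> A5
G5 -> F5

G5 G##4 Cb5 D5 E5 A5 F5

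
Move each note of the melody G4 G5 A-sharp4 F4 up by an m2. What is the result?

Ab4 Ab5 B4 Gb4

G4 -> Ab4
G5 -> Ab5
A#4 -> B4
F4 -> Gb4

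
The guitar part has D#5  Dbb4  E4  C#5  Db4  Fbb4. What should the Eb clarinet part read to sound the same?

B#3 Bbb2 C#3 A#3 Bb2 Dbb3

First find concert pitch: the guitar sounds a perfect octave below written, so D#5 Dbb4 E4 C#5 Db4 Fbb4 sounds D#4 Dbb3 E3 C#4 Db3 Fbb3.
Then write for Eb clarinet: it sounds a minor third above written, so the part must be a minor third below concert.
D#4 → B#3
Dbb3 → Bbb2
E3 → C#3
C#4 → A#3
Db3 → Bb2
Fbb3 → Dbb3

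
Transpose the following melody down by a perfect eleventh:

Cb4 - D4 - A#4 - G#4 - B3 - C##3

Gb2 A2 E#3 D#3 F#2 G##1

Cb4: an eleventh down reaches G, and 17 semitones makes it Gb2.
A perfect eleventh down from D4 gives A2.
A#4 down a perfect eleventh is E#3.
A perfect eleventh down from G#4 gives D#3.
B3: an eleventh down reaches F, and 17 semitones makes it F#2.
A perfect eleventh down from C##3 gives G##1.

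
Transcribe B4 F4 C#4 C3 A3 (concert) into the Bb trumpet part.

Written C4 sounds as Bb3 on the Bb trumpet, so concert pitches are written a major second up.
B4 -> C#5
F4 -> G4
C#4 -> D#4
C3 -> D3
A3 -> B3

C#5 G4 D#4 D3 B3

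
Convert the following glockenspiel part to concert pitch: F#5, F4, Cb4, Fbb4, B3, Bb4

The glockenspiel sounds a perfect fifteenth above written, so transpose each written note up a perfect fifteenth.
F#5 gives F#7
F4 gives F6
Cb4 gives Cb6
Fbb4 gives Fbb6
B3 gives B5
Bb4 gives Bb6

F#7 F6 Cb6 Fbb6 B5 Bb6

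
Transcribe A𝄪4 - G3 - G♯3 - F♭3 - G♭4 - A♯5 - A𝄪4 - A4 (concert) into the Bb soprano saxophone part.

The Bb soprano saxophone sounds a major second below written, so the written part must be a major second above concert — transpose each note up.
A##4 -> B##4
G3 -> A3
G#3 -> A#3
Fb3 -> Gb3
Gb4 -> Ab4
A#5 -> B#5
A##4 -> B##4
A4 -> B4

B##4 A3 A#3 Gb3 Ab4 B#5 B##4 B4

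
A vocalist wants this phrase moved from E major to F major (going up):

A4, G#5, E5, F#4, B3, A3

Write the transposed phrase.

Bb4 A5 F5 G4 C4 Bb3

E major to F major up is a minor second, so every note moves up by that interval.
A4 -> Bb4
G#5 -> A5
E5 -> F5
F#4 -> G4
B3 -> C4
A3 -> Bb3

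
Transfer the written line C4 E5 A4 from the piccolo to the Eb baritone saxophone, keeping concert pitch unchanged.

First find concert pitch: the piccolo sounds a perfect octave above written, so C4 E5 A4 sounds C5 E6 A5.
Then write for Eb baritone saxophone: it sounds a major thirteenth below written, so the part must be a major thirteenth above concert.
C5 → A6
E6 → C#8
A5 → F#7

A6 C#8 F#7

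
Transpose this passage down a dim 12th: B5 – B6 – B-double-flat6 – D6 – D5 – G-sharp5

E#4 E#5 Eb5 G#4 G#3 C##4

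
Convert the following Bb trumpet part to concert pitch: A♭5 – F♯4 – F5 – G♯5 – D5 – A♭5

Gb5 E4 Eb5 F#5 C5 Gb5

The Bb trumpet sounds a major second below written, so transpose each written note down a major second.
Ab5 → Gb5
F#4 → E4
F5 → Eb5
G#5 → F#5
D5 → C5
Ab5 → Gb5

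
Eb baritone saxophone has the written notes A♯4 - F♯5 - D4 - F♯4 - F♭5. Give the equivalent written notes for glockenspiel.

First find concert pitch: the Eb baritone saxophone sounds a major thirteenth below written, so A♯4 F♯5 D4 F♯4 F♭5 sounds C#3 A3 F2 A2 Abb3.
Then write for glockenspiel: it sounds a perfect fifteenth above written, so the part must be a perfect fifteenth below concert.
C#3 → C#1
A3 → A1
F2 → F0
A2 → A0
Abb3 → Abb1

C#1 A1 F0 A0 Abb1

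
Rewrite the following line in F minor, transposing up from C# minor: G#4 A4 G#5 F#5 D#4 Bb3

C# minor to F minor up is a diminished fourth, so every note moves up by that interval.
G#4 → C5
A4 → Db5
G#5 → C6
F#5 → Bb5
D#4 → G4
Bb3 → Ebb4

C5 Db5 C6 Bb5 G4 Ebb4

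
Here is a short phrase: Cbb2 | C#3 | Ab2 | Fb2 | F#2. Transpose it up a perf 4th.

Cbb2 becomes Fbb2
C#3 becomes F#3
Ab2 becomes Db3
Fb2 becomes Bbb2
F#2 becomes B2

Fbb2 F#3 Db3 Bbb2 B2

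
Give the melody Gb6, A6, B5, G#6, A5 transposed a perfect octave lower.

Gb5 A5 B4 G#5 A4

Gb6 to Gb5
A6 to A5
B5 to B4
G#6 to G#5
A5 to A4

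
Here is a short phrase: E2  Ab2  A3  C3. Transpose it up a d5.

E2 -> Bb2
Ab2 -> Ebb3
A3 -> Eb4
C3 -> Gb3

Bb2 Ebb3 Eb4 Gb3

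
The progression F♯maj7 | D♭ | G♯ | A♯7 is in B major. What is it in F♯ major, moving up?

C#maj7 Ab D# E#7

B major up to F♯ major is a perfect fifth; each chord root moves by that interval while the quality stays the same.
F♯maj7: root F♯ up a perfect fifth → C#, giving C#maj7.
D♭: root D♭ up a perfect fifth → Ab, giving Ab.
G♯: root G♯ up a perfect fifth → D#, giving D#.
A♯7: root A♯ up a perfect fifth → E#, giving E#7.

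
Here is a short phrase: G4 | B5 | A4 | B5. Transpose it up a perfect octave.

G5 B6 A5 B6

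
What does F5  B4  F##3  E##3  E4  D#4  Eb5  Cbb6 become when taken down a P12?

Bb3 E3 B#1 A##1 A2 G#2 Ab3 Fbb4

F5 down a perfect twelfth is Bb3.
B4: a twelfth down reaches E, and 19 semitones makes it E3.
A perfect twelfth down from F##3 gives B#1.
E##3: a twelfth down reaches A, and 19 semitones makes it A##1.
A perfect twelfth down from E4 gives A2.
D#4 down a perfect twelfth is G#2.
Eb5: a twelfth down reaches A, and 19 semitones makes it Ab3.
Cbb6 down a perfect twelfth is Fbb4.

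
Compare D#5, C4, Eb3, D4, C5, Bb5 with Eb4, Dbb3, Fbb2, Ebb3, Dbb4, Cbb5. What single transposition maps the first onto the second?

down an augmented seventh

From D#5 to Eb4 is 7 letter names — a seventh of some quality.
Eb4 to D#5 is 12 semitones, which makes it an augmented seventh; the second version is lower, so the direction is down.
Checking another pair — Bb5 → Cbb5 — gives the same interval.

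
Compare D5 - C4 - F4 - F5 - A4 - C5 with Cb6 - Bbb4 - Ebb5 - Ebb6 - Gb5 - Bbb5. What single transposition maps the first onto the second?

Take the first pair: D5 → Cb6. D to C spans 7 letter names, so the interval is some kind of seventh.
D5 to Cb6 is 9 semitones, which makes it a diminished seventh; the second version is higher, so the direction is up.
Checking another pair — C5 → Bbb5 — gives the same interval.

up a diminished seventh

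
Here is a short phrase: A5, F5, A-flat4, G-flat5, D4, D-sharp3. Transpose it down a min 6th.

C#5 A4 C4 Bb4 F#3 F##2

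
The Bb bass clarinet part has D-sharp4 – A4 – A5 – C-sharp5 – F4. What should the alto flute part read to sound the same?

F#3 C4 C5 E4 Ab3

First find concert pitch: the Bb bass clarinet sounds a major ninth below written, so D-sharp4 A4 A5 C-sharp5 F4 sounds C#3 G3 G4 B3 Eb3.
Then write for alto flute: it sounds a perfect fourth below written, so the part must be a perfect fourth above concert.
C#3 → F#3
G3 → C4
G4 → C5
B3 → E4
Eb3 → Ab3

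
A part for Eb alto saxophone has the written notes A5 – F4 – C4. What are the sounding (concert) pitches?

C5 Ab3 Eb3

The Eb alto saxophone sounds a major sixth below written, so transpose each written note down a major sixth.
A5 -> C5
F4 -> Ab3
C4 -> Eb3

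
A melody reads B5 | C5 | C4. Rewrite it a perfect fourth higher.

E6 F5 F4

B5 gives E6
C5 gives F5
C4 gives F4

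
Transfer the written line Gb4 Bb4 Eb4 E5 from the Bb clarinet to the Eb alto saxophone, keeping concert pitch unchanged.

Db5 F5 Bb4 B5

First find concert pitch: the Bb clarinet sounds a major second below written, so Gb4 Bb4 Eb4 E5 sounds Fb4 Ab4 Db4 D5.
Then write for Eb alto saxophone: it sounds a major sixth below written, so the part must be a major sixth above concert.
Fb4 → Db5
Ab4 → F5
Db4 → Bb4
D5 → B5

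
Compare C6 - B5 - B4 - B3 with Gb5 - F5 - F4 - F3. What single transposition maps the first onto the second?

From C6 to Gb5 is 4 letter names — a fourth of some quality.
Gb5 to C6 is 6 semitones, which makes it an augmented fourth; the second version is lower, so the direction is down.
Checking another pair — B3 → F3 — gives the same interval.

down an augmented fourth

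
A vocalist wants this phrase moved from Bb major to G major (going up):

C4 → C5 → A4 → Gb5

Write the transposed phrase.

Bb major to G major up is a major sixth, so every note moves up by that interval.
C4 -> A4
C5 -> A5
A4 -> F#5
Gb5 -> Eb6

A4 A5 F#5 Eb6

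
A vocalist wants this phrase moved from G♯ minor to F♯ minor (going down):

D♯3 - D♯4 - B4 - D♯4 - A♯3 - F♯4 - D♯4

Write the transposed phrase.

C#3 C#4 A4 C#4 G#3 E4 C#4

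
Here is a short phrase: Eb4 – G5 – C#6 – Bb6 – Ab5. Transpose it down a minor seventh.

A minor seventh down from Eb4 gives F3.
A minor seventh down from G5 gives A4.
C#6: a seventh down reaches D, and 10 semitones makes it D#5.
Bb6 down a minor seventh is C6.
A minor seventh down from Ab5 gives Bb4.

F3 A4 D#5 C6 Bb4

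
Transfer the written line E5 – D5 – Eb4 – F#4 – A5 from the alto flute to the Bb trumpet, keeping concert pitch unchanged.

C#5 B4 C4 D#4 F#5

First find concert pitch: the alto flute sounds a perfect fourth below written, so E5 D5 Eb4 F#4 A5 sounds B4 A4 Bb3 C#4 E5.
Then write for Bb trumpet: it sounds a major second below written, so the part must be a major second above concert.
B4 → C#5
A4 → B4
Bb3 → C4
C#4 → D#4
E5 → F#5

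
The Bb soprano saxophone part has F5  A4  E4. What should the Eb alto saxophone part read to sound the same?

C6 E5 B4

First find concert pitch: the Bb soprano saxophone sounds a major second below written, so F5 A4 E4 sounds Eb5 G4 D4.
Then write for Eb alto saxophone: it sounds a major sixth below written, so the part must be a major sixth above concert.
Eb5 → C6
G4 → E5
D4 → B4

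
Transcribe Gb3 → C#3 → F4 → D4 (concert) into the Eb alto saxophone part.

Eb4 A#3 D5 B4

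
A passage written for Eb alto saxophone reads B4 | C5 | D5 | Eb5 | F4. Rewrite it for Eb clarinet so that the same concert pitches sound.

B3 C4 D4 Eb4 F3

First find concert pitch: the Eb alto saxophone sounds a major sixth below written, so B4 C5 D5 Eb5 F4 sounds D4 Eb4 F4 Gb4 Ab3.
Then write for Eb clarinet: it sounds a minor third above written, so the part must be a minor third below concert.
D4 → B3
Eb4 → C4
F4 → D4
Gb4 → Eb4
Ab3 → F3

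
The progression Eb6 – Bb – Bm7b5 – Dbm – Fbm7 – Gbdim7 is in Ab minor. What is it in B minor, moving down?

Ab minor down to B minor is a diminished seventh; each chord root moves by that interval while the quality stays the same.
Eb6: root Eb down a diminished seventh → F#, giving F#6.
Bb: root Bb down a diminished seventh → C#, giving C#.
Bm7b5: root B down a diminished seventh → C##, giving C##m7b5.
Dbm: root Db down a diminished seventh → E, giving Em.
Fbm7: root Fb down a diminished seventh → G, giving Gm7.
Gbdim7: root Gb down a diminished seventh → A, giving Adim7.

F#6 C# C##m7b5 Em Gm7 Adim7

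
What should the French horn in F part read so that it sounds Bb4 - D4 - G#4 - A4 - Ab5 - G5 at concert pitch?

F5 A4 D#5 E5 Eb6 D6

The French horn in F sounds a perfect fifth below written, so the written part must be a perfect fifth above concert — transpose each note up.
Bb4 to F5
D4 to A4
G#4 to D#5
A4 to E5
Ab5 to Eb6
G5 to D6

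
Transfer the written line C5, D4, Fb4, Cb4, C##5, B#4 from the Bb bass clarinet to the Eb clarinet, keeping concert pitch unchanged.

G3 A2 Cb3 Gb2 G##3 F##3

First find concert pitch: the Bb bass clarinet sounds a major ninth below written, so C5 D4 Fb4 Cb4 C##5 B#4 sounds Bb3 C3 Ebb3 Bbb2 B#3 A#3.
Then write for Eb clarinet: it sounds a minor third above written, so the part must be a minor third below concert.
Bb3 → G3
C3 → A2
Ebb3 → Cb3
Bbb2 → Gb2
B#3 → G##3
A#3 → F##3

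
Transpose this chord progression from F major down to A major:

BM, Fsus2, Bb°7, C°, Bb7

F major down to A major is a minor sixth; each chord root moves by that interval while the quality stays the same.
BM: root B down a minor sixth → D#, giving D#M.
Fsus2: root F down a minor sixth → A, giving Asus2.
Bb°7: root Bb down a minor sixth → D, giving D°7.
C°: root C down a minor sixth → E, giving E°.
Bb7: root Bb down a minor sixth → D, giving D7.

D#M Asus2 D°7 E° D7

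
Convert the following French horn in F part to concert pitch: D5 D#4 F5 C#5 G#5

Written C4 on the French horn in F sounds as F3, a perfect fifth lower; apply that shift to every note.
D5 becomes G4
D#4 becomes G#3
F5 becomes Bb4
C#5 becomes F#4
G#5 becomes C#5

G4 G#3 Bb4 F#4 C#5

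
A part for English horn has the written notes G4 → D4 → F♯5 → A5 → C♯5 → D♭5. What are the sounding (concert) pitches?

C4 G3 B4 D5 F#4 Gb4

Written C4 on the English horn sounds as F3, a perfect fifth lower; apply that shift to every note.
G4 -> C4
D4 -> G3
F#5 -> B4
A5 -> D5
C#5 -> F#4
Db5 -> Gb4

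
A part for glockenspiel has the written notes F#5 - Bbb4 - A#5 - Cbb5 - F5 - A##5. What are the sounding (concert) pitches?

F#7 Bbb6 A#7 Cbb7 F7 A##7

Written C4 on the glockenspiel sounds as C6, a perfect fifteenth higher; apply that shift to every note.
F#5 to F#7
Bbb4 to Bbb6
A#5 to A#7
Cbb5 to Cbb7
F5 to F7
A##5 to A##7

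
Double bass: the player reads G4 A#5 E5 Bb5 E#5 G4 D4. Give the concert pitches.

The double bass sounds a perfect octave below written, so transpose each written note down a perfect octave.
G4 gives G3
A#5 gives A#4
E5 gives E4
Bb5 gives Bb4
E#5 gives E#4
G4 gives G3
D4 gives D3

G3 A#4 E4 Bb4 E#4 G3 D3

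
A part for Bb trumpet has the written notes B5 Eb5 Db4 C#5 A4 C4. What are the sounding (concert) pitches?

Written C4 on the Bb trumpet sounds as Bb3, a major second lower; apply that shift to every note.
B5 becomes A5
Eb5 becomes Db5
Db4 becomes Cb4
C#5 becomes B4
A4 becomes G4
C4 becomes Bb3

A5 Db5 Cb4 B4 G4 Bb3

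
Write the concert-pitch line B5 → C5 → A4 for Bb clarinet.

C#6 D5 B4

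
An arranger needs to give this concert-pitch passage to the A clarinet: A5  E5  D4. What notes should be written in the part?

The A clarinet sounds a minor third below written, so the written part must be a minor third above concert — transpose each note up.
A5 -> C6
E5 -> G5
D4 -> F4

C6 G5 F4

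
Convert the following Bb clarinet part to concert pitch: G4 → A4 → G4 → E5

F4 G4 F4 D5

Written C4 on the Bb clarinet sounds as Bb3, a major second lower; apply that shift to every note.
G4 -> F4
A4 -> G4
G4 -> F4
E5 -> D5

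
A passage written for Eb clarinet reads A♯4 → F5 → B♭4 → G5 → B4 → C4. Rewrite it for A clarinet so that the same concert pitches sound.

First find concert pitch: the Eb clarinet sounds a minor third above written, so A♯4 F5 B♭4 G5 B4 C4 sounds C#5 Ab5 Db5 Bb5 D5 Eb4.
Then write for A clarinet: it sounds a minor third below written, so the part must be a minor third above concert.
C#5 → E5
Ab5 → Cb6
Db5 → Fb5
Bb5 → Db6
D5 → F5
Eb4 → Gb4

E5 Cb6 Fb5 Db6 F5 Gb4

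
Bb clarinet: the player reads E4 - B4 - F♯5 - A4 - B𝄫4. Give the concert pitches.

D4 A4 E5 G4 Abb4

The Bb clarinet sounds a major second below written, so transpose each written note down a major second.
E4 → D4
B4 → A4
F#5 → E5
A4 → G4
Bbb4 → Abb4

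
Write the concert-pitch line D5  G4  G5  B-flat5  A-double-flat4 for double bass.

Written C4 sounds as C3 on the double bass, so concert pitches are written a perfect octave up.
D5 gives D6
G4 gives G5
G5 gives G6
Bb5 gives Bb6
Abb4 gives Abb5

D6 G5 G6 Bb6 Abb5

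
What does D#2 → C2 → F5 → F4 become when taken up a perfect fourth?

D#2 up a perfect fourth is G#2.
A perfect fourth up from C2 gives F2.
A perfect fourth up from F5 gives Bb5.
F4 up a perfect fourth is Bb4.

G#2 F2 Bb5 Bb4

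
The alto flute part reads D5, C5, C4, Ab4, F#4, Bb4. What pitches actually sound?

A4 G4 G3 Eb4 C#4 F4

The alto flute sounds a perfect fourth below written, so transpose each written note down a perfect fourth.
D5 -> A4
C5 -> G4
C4 -> G3
Ab4 -> Eb4
F#4 -> C#4
Bb4 -> F4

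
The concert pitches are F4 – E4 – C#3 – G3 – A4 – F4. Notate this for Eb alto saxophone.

D5 C#5 A#3 E4 F#5 D5

Written C4 sounds as Eb3 on the Eb alto saxophone, so concert pitches are written a major sixth up.
F4 gives D5
E4 gives C#5
C#3 gives A#3
G3 gives E4
A4 gives F#5
F4 gives D5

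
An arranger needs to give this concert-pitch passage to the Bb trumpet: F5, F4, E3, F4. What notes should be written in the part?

G5 G4 F#3 G4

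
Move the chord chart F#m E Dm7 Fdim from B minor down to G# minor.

B minor down to G# minor is a minor third; each chord root moves by that interval while the quality stays the same.
F#m: root F# down a minor third → D#, giving D#m.
E: root E down a minor third → C#, giving C#.
Dm7: root D down a minor third → B, giving Bm7.
Fdim: root F down a minor third → D, giving Ddim.

D#m C# Bm7 Ddim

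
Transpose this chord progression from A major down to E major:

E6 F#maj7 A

B6 C#maj7 E

A major down to E major is a perfect fourth; each chord root moves by that interval while the quality stays the same.
E6: root E down a perfect fourth → B, giving B6.
F#maj7: root F# down a perfect fourth → C#, giving C#maj7.
A: root A down a perfect fourth → E, giving E.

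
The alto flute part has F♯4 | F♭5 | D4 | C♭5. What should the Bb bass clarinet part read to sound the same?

First find concert pitch: the alto flute sounds a perfect fourth below written, so F♯4 F♭5 D4 C♭5 sounds C#4 Cb5 A3 Gb4.
Then write for Bb bass clarinet: it sounds a major ninth below written, so the part must be a major ninth above concert.
C#4 → D#5
Cb5 → Db6
A3 → B4
Gb4 → Ab5

D#5 Db6 B4 Ab5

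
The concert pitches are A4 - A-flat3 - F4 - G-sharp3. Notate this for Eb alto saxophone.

F#5 F4 D5 E#4

Written C4 sounds as Eb3 on the Eb alto saxophone, so concert pitches are written a major sixth up.
A4 → F#5
Ab3 → F4
F4 → D5
G#3 → E#4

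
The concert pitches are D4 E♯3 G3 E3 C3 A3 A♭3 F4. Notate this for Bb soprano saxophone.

Written C4 sounds as Bb3 on the Bb soprano saxophone, so concert pitches are written a major second up.
D4 becomes E4
E#3 becomes F##3
G3 becomes A3
E3 becomes F#3
C3 becomes D3
A3 becomes B3
Ab3 becomes Bb3
F4 becomes G4

E4 F##3 A3 F#3 D3 B3 Bb3 G4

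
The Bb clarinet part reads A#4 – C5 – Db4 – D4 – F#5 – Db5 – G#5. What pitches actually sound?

Written C4 on the Bb clarinet sounds as Bb3, a major second lower; apply that shift to every note.
A#4 gives G#4
C5 gives Bb4
Db4 gives Cb4
D4 gives C4
F#5 gives E5
Db5 gives Cb5
G#5 gives F#5

G#4 Bb4 Cb4 C4 E5 Cb5 F#5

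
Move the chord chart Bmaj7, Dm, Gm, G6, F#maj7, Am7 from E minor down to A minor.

E minor down to A minor is a perfect fifth; each chord root moves by that interval while the quality stays the same.
Bmaj7: root B down a perfect fifth → E, giving Emaj7.
Dm: root D down a perfect fifth → G, giving Gm.
Gm: root G down a perfect fifth → C, giving Cm.
G6: root G down a perfect fifth → C, giving C6.
F#maj7: root F# down a perfect fifth → B, giving Bmaj7.
Am7: root A down a perfect fifth → D, giving Dm7.

Emaj7 Gm Cm C6 Bmaj7 Dm7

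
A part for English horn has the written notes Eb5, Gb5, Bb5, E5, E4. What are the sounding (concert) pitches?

Ab4 Cb5 Eb5 A4 A3

Written C4 on the English horn sounds as F3, a perfect fifth lower; apply that shift to every note.
Eb5 -> Ab4
Gb5 -> Cb5
Bb5 -> Eb5
E5 -> A4
E4 -> A3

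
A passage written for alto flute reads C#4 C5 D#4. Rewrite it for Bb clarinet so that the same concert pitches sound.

A#3 A4 B#3

First find concert pitch: the alto flute sounds a perfect fourth below written, so C#4 C5 D#4 sounds G#3 G4 A#3.
Then write for Bb clarinet: it sounds a major second below written, so the part must be a major second above concert.
G#3 → A#3
G4 → A4
A#3 → B#3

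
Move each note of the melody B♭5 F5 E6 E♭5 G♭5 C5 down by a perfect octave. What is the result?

Bb5 becomes Bb4
F5 becomes F4
E6 becomes E5
Eb5 becomes Eb4
Gb5 becomes Gb4
C5 becomes C4

Bb4 F4 E5 Eb4 Gb4 C4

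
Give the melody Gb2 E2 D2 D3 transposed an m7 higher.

Gb2 up a minor seventh is Fb3.
E2: a seventh up reaches D, and 10 semitones makes it D3.
A minor seventh up from D2 gives C3.
A minor seventh up from D3 gives C4.

Fb3 D3 C3 C4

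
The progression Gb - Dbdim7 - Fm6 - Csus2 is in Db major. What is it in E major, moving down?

Db major down to E major is a diminished seventh; each chord root moves by that interval while the quality stays the same.
Gb: root Gb down a diminished seventh → A, giving A.
Dbdim7: root Db down a diminished seventh → E, giving Edim7.
Fm6: root F down a diminished seventh → G#, giving G#m6.
Csus2: root C down a diminished seventh → D#, giving D#sus2.

A Edim7 G#m6 D#sus2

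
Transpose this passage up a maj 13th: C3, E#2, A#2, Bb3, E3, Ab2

A4 C##4 F##4 G5 C#5 F4

C3 up a major thirteenth is A4.
E#2: a thirteenth up reaches C, and 21 semitones makes it C##4.
A#2 up a major thirteenth is F##4.
A major thirteenth up from Bb3 gives G5.
E3: a thirteenth up reaches C, and 21 semitones makes it C#5.
Ab2: a thirteenth up reaches F, and 21 semitones makes it F4.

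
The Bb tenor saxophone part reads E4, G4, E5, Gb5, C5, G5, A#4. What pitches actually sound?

The Bb tenor saxophone sounds a major ninth below written, so transpose each written note down a major ninth.
E4 becomes D3
G4 becomes F3
E5 becomes D4
Gb5 becomes Fb4
C5 becomes Bb3
G5 becomes F4
A#4 becomes G#3

D3 F3 D4 Fb4 Bb3 F4 G#3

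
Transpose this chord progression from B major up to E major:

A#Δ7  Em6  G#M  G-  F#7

B major up to E major is a perfect fourth; each chord root moves by that interval while the quality stays the same.
A#Δ7: root A# up a perfect fourth → D#, giving D#Δ7.
Em6: root E up a perfect fourth → A, giving Am6.
G#M: root G# up a perfect fourth → C#, giving C#M.
G-: root G up a perfect fourth → C, giving C-.
F#7: root F# up a perfect fourth → B, giving B7.

D#Δ7 Am6 C#M C- B7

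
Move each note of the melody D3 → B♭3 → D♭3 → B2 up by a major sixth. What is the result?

B3 G4 Bb3 G#3

D3: a sixth up reaches B, and 9 semitones makes it B3.
Bb3: a sixth up reaches G, and 9 semitones makes it G4.
Db3 up a major sixth is Bb3.
A major sixth up from B2 gives G#3.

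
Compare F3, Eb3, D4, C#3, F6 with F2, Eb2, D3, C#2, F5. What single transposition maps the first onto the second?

From F3 to F2 is 8 letter names — an octave of some quality.
F2 to F3 is 12 semitones, which makes it a perfect octave; the second version is lower, so the direction is down.
Checking another pair — F6 → F5 — gives the same interval.

down a perfect octave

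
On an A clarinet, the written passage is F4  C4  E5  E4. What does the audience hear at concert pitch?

D4 A3 C#5 C#4

Written C4 on the A clarinet sounds as A3, a minor third lower; apply that shift to every note.
F4 -> D4
C4 -> A3
E5 -> C#5
E4 -> C#4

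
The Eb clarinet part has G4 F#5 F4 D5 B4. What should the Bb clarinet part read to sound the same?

C5 B5 Bb4 G5 E5

First find concert pitch: the Eb clarinet sounds a minor third above written, so G4 F#5 F4 D5 B4 sounds Bb4 A5 Ab4 F5 D5.
Then write for Bb clarinet: it sounds a major second below written, so the part must be a major second above concert.
Bb4 → C5
A5 → B5
Ab4 → Bb4
F5 → G5
D5 → E5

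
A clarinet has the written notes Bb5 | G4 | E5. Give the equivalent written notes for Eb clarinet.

E5 C#4 A#4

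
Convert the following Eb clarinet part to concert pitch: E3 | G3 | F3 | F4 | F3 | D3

The Eb clarinet sounds a minor third above written, so transpose each written note up a minor third.
E3 becomes G3
G3 becomes Bb3
F3 becomes Ab3
F4 becomes Ab4
F3 becomes Ab3
D3 becomes F3

G3 Bb3 Ab3 Ab4 Ab3 F3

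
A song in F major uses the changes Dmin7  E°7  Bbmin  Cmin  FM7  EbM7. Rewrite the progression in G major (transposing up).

F major up to G major is a major second; each chord root moves by that interval while the quality stays the same.
Dmin7: root D up a major second → E, giving Emin7.
E°7: root E up a major second → F#, giving F#°7.
Bbmin: root Bb up a major second → C, giving Cmin.
Cmin: root C up a major second → D, giving Dmin.
FM7: root F up a major second → G, giving GM7.
EbM7: root Eb up a major second → F, giving FM7.

Emin7 F#°7 Cmin Dmin GM7 FM7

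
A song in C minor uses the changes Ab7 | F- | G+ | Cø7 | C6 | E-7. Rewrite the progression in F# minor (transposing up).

D7 B- C#+ F#ø7 F#6 A#-7

C minor up to F# minor is an augmented fourth; each chord root moves by that interval while the quality stays the same.
Ab7: root Ab up an augmented fourth → D, giving D7.
F-: root F up an augmented fourth → B, giving B-.
G+: root G up an augmented fourth → C#, giving C#+.
Cø7: root C up an augmented fourth → F#, giving F#ø7.
C6: root C up an augmented fourth → F#, giving F#6.
E-7: root E up an augmented fourth → A#, giving A#-7.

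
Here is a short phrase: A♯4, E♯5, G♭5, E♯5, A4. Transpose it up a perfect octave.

A#5 E#6 Gb6 E#6 A5

A#4 → A#5
E#5 → E#6
Gb5 → Gb6
E#5 → E#6
A4 → A5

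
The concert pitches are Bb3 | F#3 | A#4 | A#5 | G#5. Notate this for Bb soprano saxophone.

C4 G#3 B#4 B#5 A#5

The Bb soprano saxophone sounds a major second below written, so the written part must be a major second above concert — transpose each note up.
Bb3 gives C4
F#3 gives G#3
A#4 gives B#4
A#5 gives B#5
G#5 gives A#5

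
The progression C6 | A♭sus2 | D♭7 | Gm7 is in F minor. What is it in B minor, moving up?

F#6 Dsus2 G7 C#m7

F minor up to B minor is an augmented fourth; each chord root moves by that interval while the quality stays the same.
C6: root C up an augmented fourth → F#, giving F#6.
A♭sus2: root A♭ up an augmented fourth → D, giving Dsus2.
D♭7: root D♭ up an augmented fourth → G, giving G7.
Gm7: root G up an augmented fourth → C#, giving C#m7.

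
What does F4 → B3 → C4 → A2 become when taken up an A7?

E#5 A##4 B#4 G##3

F4 -> E#5
B3 -> A##4
C4 -> B#4
A2 -> G##3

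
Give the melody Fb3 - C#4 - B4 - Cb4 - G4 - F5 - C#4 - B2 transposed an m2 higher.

Fb3 -> Gbb3
C#4 -> D4
B4 -> C5
Cb4 -> Dbb4
G4 -> Ab4
F5 -> Gb5
C#4 -> D4
B2 -> C3

Gbb3 D4 C5 Dbb4 Ab4 Gb5 D4 C3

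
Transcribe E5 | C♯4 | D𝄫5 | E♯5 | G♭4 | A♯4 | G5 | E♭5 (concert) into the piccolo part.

Written C4 sounds as C5 on the piccolo, so concert pitches are written a perfect octave down.
E5 to E4
C#4 to C#3
Dbb5 to Dbb4
E#5 to E#4
Gb4 to Gb3
A#4 to A#3
G5 to G4
Eb5 to Eb4

E4 C#3 Dbb4 E#4 Gb3 A#3 G4 Eb4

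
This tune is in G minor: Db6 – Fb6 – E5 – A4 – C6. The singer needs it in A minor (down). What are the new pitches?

G minor to A minor down is a minor seventh, so every note moves down by that interval.
Db6 gives Eb5
Fb6 gives Gb5
E5 gives F#4
A4 gives B3
C6 gives D5

Eb5 Gb5 F#4 B3 D5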